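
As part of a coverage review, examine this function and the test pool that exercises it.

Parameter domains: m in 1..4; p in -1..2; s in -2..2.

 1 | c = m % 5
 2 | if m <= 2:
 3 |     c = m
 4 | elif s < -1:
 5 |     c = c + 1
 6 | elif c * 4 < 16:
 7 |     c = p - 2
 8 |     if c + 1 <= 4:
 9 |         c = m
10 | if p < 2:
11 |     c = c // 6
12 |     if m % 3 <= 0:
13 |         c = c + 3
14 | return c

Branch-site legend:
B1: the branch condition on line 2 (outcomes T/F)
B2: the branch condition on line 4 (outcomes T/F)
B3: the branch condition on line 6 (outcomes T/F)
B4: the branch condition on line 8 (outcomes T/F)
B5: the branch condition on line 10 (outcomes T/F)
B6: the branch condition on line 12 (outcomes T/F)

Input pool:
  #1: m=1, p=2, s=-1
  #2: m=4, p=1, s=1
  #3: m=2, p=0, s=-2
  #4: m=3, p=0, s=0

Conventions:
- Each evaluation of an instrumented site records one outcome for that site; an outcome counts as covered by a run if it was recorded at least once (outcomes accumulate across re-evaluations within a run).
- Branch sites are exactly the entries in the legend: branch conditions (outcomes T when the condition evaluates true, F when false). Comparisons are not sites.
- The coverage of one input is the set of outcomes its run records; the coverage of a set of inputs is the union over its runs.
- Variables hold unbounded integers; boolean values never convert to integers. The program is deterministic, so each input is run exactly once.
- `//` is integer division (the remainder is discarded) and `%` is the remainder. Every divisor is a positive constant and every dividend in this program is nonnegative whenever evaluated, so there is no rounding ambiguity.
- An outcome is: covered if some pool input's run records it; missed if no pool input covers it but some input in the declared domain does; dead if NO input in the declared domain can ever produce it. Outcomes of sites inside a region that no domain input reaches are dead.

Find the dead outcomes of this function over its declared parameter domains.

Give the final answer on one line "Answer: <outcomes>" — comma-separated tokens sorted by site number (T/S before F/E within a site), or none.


checking every outcome against all 80 domain inputs:
  B4=F: zero occurrences over every domain input -> dead
  reachable outcomes have witnesses, e.g. B1=T (e.g. m=1, p=-1, s=-2), B1=F (e.g. m=3, p=-1, s=-2), B2=T (e.g. m=3, p=-1, s=-2), B2=F (e.g. m=3, p=-1, s=-1)
Answer: B4=F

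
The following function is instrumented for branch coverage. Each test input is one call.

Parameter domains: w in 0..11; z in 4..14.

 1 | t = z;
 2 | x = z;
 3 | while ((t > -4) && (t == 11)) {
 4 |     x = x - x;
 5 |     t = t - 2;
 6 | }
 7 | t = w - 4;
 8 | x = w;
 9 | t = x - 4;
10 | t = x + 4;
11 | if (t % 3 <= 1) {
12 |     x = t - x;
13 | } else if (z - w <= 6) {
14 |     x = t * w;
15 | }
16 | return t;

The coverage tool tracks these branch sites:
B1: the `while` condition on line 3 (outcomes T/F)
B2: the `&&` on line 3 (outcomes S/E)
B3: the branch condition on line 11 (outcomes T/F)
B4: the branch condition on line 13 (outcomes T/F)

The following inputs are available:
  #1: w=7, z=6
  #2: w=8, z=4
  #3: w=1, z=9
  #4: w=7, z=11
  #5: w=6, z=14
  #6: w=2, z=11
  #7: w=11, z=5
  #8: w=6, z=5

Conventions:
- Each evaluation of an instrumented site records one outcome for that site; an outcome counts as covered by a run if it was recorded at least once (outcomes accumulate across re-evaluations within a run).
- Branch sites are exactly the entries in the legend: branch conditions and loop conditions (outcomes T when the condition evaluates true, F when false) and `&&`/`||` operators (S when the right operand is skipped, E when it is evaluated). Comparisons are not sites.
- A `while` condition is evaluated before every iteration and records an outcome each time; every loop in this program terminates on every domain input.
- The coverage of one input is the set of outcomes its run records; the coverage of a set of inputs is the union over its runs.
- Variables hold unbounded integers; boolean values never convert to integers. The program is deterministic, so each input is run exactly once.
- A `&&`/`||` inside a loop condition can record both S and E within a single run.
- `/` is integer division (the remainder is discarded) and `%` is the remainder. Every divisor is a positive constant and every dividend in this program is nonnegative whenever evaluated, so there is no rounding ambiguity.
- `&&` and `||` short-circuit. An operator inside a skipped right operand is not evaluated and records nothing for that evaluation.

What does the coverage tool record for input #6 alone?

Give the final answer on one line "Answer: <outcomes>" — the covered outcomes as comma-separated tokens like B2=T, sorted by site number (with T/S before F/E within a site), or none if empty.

Simulating input #6 (w=2, z=11) step by step:
  B2->E, B1->T, B2->E, B1->F, B3->T
as a set, this run covers: B1=T, B1=F, B2=E, B3=T

Answer: B1=T, B1=F, B2=E, B3=T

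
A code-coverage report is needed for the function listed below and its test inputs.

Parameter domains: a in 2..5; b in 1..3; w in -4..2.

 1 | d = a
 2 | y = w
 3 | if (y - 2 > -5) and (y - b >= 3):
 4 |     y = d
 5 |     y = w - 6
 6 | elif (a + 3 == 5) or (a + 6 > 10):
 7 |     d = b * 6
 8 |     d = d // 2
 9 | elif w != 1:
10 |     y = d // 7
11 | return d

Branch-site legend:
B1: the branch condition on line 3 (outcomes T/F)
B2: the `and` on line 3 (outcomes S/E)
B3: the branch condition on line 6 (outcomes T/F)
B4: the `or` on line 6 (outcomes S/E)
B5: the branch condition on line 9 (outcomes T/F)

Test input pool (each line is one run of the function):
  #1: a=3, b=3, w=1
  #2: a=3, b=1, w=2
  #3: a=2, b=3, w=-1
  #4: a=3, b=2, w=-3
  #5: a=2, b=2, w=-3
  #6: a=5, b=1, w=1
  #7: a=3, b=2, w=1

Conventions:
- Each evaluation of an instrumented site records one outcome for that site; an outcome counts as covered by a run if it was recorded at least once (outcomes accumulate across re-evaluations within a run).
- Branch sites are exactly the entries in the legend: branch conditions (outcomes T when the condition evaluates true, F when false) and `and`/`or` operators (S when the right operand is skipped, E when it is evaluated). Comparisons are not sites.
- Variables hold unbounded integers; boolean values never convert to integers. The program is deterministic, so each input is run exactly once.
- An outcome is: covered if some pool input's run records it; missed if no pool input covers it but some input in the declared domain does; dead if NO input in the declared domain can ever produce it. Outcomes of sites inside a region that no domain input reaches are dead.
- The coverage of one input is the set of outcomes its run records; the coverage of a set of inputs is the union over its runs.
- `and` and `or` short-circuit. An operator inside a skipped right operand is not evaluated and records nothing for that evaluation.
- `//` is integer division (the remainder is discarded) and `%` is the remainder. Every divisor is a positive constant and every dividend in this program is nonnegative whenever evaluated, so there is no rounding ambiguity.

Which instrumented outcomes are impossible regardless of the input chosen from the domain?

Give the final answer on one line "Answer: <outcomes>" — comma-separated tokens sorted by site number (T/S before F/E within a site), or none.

running all 84 domain inputs and tallying outcomes:
  B1=T: unreachable across the whole domain -> dead
  reachable outcomes have witnesses, e.g. B1=F (e.g. a=2, b=1, w=-4), B2=S (e.g. a=2, b=1, w=-4), B2=E (e.g. a=2, b=1, w=-2), B3=T (e.g. a=2, b=1, w=-4)

Answer: B1=T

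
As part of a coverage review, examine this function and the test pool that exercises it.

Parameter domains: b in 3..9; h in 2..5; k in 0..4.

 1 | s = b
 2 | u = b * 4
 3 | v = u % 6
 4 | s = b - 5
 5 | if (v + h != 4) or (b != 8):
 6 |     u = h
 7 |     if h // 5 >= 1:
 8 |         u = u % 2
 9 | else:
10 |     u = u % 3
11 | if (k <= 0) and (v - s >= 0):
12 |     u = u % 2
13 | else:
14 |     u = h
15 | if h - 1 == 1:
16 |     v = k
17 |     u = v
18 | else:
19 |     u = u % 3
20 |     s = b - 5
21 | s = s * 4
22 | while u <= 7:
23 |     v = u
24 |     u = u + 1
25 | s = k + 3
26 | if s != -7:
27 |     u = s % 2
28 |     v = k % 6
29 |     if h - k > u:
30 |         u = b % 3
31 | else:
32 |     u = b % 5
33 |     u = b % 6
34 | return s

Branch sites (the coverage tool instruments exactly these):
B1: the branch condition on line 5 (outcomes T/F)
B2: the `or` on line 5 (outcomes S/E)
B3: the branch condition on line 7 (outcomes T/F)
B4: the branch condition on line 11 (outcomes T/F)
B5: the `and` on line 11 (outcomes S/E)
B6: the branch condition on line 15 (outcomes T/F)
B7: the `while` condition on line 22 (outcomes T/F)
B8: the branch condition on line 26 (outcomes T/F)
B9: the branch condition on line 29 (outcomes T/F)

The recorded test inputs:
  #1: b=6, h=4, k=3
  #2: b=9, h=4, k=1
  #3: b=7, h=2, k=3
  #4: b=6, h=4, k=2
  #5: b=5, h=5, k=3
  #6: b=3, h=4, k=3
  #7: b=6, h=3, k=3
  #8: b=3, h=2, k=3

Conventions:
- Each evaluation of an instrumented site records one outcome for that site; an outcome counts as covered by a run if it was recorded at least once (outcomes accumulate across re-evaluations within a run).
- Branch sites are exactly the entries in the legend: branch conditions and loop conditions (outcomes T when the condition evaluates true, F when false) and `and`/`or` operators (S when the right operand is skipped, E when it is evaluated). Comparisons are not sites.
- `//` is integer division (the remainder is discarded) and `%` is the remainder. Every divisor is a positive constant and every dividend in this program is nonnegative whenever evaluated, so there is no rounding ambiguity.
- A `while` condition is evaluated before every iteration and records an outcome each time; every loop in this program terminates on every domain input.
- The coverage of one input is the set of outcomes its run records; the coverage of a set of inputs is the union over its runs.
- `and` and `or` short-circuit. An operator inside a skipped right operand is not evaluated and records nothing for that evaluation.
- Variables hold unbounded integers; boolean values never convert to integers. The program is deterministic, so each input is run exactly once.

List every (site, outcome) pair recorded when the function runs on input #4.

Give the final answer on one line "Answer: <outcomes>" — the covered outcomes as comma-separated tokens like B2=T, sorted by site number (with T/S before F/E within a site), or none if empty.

Running input #4 (b=6, h=4, k=2), event by event:
  B2->E, B1->T, B3->F, B5->S, B4->F, B6->F, B7->T, B7->T, B7->T, B7->T
  B7->T, B7->T, B7->T, B7->F, B8->T, B9->T
as a set, this run covers: B1=T, B2=E, B3=F, B4=F, B5=S, B6=F, B7=T, B7=F, B8=T, B9=T

Answer: B1=T, B2=E, B3=F, B4=F, B5=S, B6=F, B7=T, B7=F, B8=T, B9=T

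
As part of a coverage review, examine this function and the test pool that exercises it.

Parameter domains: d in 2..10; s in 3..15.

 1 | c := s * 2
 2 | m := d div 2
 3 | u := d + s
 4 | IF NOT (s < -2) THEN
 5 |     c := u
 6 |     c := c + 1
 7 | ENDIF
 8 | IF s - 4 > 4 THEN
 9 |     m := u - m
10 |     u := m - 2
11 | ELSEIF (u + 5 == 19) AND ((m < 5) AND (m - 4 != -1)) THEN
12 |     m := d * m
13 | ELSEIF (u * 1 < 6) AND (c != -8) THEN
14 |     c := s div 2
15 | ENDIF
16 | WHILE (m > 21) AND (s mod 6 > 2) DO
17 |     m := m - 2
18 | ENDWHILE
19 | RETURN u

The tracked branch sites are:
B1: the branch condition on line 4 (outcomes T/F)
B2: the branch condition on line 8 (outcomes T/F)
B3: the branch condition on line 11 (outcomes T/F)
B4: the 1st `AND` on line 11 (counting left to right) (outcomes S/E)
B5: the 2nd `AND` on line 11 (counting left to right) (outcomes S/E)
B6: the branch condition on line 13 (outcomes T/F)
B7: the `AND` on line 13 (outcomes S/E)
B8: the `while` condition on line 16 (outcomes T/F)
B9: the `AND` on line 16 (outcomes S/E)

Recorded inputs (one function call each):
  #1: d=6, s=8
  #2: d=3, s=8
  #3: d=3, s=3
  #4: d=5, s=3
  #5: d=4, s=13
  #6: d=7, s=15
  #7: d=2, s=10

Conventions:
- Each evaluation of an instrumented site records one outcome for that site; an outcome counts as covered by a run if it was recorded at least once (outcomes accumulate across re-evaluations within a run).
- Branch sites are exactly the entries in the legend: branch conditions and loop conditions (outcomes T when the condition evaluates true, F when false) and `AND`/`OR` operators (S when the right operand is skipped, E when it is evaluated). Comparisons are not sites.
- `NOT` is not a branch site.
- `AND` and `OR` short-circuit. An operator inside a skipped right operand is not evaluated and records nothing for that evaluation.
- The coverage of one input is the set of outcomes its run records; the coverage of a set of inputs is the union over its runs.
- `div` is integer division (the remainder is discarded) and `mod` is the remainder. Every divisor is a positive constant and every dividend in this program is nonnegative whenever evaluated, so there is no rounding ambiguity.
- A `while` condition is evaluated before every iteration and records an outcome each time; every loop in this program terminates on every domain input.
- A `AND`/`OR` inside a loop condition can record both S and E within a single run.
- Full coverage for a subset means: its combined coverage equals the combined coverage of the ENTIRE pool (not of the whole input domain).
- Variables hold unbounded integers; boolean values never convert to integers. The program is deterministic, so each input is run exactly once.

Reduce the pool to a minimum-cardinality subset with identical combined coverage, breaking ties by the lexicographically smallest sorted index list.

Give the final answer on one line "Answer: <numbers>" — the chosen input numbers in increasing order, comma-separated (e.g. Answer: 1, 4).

run #1 (d=6, s=8) records B1=T, B2=F, B3=F, B4=E, B5=E, B6=F, B7=S, B8=F, B9=S
run #2 (d=3, s=8) records B1=T, B2=F, B3=F, B4=S, B6=F, B7=S, B8=F, B9=S
run #3 (d=3, s=3) records B1=T, B2=F, B3=F, B4=S, B6=F, B7=S, B8=F, B9=S
run #4 (d=5, s=3) records B1=T, B2=F, B3=F, B4=S, B6=F, B7=S, B8=F, B9=S
run #5 (d=4, s=13) records B1=T, B2=T, B8=F, B9=S
run #6 (d=7, s=15) records B1=T, B2=T, B8=F, B9=S
run #7 (d=2, s=10) records B1=T, B2=T, B8=F, B9=S
the full pool covers 11 outcomes: B1=T, B2=T, B2=F, B3=F, B4=S, B4=E, B5=E, B6=F, B7=S, B8=F, B9=S
checked all size-1 subsets: none covers 11 outcomes (max 9/11)
checked all size-2 subsets: none covers 11 outcomes (max 10/11)
size 3: inputs {1, 2, 5} cover all 11 outcomes, and no lexicographically smaller subset of this size does

Answer: 1, 2, 5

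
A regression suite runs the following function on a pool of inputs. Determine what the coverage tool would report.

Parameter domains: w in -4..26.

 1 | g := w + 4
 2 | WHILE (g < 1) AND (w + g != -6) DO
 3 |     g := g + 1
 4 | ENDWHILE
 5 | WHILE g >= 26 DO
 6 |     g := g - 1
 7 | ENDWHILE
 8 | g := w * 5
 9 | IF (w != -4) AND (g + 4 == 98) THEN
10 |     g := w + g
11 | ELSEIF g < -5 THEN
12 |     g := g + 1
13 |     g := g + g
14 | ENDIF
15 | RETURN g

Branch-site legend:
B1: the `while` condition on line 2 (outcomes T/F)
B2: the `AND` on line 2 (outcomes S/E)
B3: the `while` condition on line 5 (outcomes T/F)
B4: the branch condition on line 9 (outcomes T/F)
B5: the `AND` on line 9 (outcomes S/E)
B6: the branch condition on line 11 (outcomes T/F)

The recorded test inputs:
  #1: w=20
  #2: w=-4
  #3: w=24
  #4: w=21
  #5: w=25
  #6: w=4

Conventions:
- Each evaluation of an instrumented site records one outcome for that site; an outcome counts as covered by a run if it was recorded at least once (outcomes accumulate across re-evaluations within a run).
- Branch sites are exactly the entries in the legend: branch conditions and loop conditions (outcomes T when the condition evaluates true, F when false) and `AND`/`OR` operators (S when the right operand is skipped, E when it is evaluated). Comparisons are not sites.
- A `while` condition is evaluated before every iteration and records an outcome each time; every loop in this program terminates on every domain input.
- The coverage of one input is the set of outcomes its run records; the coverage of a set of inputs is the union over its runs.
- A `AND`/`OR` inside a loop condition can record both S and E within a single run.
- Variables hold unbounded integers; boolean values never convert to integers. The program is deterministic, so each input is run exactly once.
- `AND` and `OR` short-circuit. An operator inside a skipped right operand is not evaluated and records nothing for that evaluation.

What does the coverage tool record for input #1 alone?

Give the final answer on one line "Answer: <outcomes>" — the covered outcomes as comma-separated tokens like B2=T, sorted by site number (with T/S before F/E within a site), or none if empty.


Running input #1 (w=20), event by event:
  B2->S, B1->F, B3->F, B5->E, B4->F, B6->F
collecting distinct outcomes: B1=F, B2=S, B3=F, B4=F, B5=E, B6=F
Answer: B1=F, B2=S, B3=F, B4=F, B5=E, B6=F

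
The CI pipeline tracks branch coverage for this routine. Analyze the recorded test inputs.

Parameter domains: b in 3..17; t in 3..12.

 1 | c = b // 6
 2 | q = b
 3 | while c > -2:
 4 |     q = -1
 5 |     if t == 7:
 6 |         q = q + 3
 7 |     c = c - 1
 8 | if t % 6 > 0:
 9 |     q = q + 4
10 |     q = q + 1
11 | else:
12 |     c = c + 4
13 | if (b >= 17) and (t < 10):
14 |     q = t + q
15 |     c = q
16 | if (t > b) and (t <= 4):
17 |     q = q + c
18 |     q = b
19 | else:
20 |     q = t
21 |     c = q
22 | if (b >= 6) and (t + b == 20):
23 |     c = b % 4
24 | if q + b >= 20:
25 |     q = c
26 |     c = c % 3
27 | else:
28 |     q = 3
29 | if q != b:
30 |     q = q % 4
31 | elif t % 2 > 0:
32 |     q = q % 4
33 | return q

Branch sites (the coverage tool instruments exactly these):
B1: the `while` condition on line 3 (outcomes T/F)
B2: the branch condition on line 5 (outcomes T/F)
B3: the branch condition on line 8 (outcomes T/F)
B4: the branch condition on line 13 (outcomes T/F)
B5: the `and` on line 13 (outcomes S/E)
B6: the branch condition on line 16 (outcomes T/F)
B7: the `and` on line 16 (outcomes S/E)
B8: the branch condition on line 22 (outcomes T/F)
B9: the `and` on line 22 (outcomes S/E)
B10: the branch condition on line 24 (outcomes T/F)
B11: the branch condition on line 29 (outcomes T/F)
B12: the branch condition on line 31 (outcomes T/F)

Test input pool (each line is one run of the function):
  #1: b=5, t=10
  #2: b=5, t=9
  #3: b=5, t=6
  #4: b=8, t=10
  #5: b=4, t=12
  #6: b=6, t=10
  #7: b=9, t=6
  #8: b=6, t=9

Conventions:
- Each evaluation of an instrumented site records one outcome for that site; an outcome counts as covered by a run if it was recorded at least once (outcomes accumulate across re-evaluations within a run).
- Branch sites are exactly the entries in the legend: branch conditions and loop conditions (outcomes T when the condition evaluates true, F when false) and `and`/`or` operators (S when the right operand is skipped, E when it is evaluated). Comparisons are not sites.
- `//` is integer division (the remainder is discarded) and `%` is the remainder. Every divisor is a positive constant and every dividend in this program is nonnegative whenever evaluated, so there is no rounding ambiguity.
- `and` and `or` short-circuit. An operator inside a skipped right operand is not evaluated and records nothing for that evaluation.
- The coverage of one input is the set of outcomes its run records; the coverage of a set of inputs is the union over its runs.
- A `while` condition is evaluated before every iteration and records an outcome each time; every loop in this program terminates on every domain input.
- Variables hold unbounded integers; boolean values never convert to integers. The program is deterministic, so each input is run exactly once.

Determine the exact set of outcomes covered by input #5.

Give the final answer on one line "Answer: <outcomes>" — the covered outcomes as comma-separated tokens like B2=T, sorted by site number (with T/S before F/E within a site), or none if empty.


Running input #5 (b=4, t=12), event by event:
  B1->T, B2->F, B1->T, B2->F, B1->F, B3->F, B5->S, B4->F, B7->E, B6->F
  B9->S, B8->F, B10->F, B11->T
as a set, this run covers: B1=T, B1=F, B2=F, B3=F, B4=F, B5=S, B6=F, B7=E, B8=F, B9=S, B10=F, B11=T
Answer: B1=T, B1=F, B2=F, B3=F, B4=F, B5=S, B6=F, B7=E, B8=F, B9=S, B10=F, B11=T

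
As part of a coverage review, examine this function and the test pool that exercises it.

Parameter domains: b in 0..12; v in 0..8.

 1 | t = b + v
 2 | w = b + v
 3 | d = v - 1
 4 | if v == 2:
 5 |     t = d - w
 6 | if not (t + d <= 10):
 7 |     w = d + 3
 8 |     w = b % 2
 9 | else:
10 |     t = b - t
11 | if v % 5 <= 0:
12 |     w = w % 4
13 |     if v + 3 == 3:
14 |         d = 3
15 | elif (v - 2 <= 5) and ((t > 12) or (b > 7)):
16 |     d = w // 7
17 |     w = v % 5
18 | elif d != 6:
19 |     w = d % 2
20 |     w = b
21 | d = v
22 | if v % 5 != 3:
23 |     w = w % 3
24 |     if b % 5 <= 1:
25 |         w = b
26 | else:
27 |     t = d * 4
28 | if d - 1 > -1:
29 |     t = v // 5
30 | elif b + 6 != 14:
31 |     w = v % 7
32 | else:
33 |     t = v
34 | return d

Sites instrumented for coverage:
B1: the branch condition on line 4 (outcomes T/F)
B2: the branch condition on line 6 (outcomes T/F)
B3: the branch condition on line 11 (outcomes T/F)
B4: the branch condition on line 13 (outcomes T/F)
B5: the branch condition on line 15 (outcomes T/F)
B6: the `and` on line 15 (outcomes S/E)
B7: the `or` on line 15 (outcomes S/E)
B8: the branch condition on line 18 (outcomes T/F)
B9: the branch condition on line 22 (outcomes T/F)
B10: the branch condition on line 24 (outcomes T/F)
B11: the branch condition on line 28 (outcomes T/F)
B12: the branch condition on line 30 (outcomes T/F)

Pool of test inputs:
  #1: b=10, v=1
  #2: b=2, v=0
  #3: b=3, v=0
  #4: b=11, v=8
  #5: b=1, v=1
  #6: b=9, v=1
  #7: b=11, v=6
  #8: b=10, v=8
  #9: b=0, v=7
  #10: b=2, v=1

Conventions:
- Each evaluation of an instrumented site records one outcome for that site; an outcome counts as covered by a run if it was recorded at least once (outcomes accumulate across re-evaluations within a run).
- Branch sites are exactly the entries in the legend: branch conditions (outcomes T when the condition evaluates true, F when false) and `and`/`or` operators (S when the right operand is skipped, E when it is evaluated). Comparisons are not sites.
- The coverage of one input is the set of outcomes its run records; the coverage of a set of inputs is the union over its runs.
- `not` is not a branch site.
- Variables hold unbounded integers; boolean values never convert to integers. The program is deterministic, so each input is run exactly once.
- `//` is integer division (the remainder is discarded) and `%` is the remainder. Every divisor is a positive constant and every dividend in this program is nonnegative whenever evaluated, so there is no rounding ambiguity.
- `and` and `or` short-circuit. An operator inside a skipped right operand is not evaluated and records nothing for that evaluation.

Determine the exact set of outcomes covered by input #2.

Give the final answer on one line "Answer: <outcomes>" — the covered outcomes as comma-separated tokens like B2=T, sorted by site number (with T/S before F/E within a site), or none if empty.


Tracing the run of input #2 (b=2, v=0):
  B1->F, B2->F, B3->T, B4->T, B9->T, B10->F, B11->F, B12->T
as a set, this run covers: B1=F, B2=F, B3=T, B4=T, B9=T, B10=F, B11=F, B12=T
Answer: B1=F, B2=F, B3=T, B4=T, B9=T, B10=F, B11=F, B12=T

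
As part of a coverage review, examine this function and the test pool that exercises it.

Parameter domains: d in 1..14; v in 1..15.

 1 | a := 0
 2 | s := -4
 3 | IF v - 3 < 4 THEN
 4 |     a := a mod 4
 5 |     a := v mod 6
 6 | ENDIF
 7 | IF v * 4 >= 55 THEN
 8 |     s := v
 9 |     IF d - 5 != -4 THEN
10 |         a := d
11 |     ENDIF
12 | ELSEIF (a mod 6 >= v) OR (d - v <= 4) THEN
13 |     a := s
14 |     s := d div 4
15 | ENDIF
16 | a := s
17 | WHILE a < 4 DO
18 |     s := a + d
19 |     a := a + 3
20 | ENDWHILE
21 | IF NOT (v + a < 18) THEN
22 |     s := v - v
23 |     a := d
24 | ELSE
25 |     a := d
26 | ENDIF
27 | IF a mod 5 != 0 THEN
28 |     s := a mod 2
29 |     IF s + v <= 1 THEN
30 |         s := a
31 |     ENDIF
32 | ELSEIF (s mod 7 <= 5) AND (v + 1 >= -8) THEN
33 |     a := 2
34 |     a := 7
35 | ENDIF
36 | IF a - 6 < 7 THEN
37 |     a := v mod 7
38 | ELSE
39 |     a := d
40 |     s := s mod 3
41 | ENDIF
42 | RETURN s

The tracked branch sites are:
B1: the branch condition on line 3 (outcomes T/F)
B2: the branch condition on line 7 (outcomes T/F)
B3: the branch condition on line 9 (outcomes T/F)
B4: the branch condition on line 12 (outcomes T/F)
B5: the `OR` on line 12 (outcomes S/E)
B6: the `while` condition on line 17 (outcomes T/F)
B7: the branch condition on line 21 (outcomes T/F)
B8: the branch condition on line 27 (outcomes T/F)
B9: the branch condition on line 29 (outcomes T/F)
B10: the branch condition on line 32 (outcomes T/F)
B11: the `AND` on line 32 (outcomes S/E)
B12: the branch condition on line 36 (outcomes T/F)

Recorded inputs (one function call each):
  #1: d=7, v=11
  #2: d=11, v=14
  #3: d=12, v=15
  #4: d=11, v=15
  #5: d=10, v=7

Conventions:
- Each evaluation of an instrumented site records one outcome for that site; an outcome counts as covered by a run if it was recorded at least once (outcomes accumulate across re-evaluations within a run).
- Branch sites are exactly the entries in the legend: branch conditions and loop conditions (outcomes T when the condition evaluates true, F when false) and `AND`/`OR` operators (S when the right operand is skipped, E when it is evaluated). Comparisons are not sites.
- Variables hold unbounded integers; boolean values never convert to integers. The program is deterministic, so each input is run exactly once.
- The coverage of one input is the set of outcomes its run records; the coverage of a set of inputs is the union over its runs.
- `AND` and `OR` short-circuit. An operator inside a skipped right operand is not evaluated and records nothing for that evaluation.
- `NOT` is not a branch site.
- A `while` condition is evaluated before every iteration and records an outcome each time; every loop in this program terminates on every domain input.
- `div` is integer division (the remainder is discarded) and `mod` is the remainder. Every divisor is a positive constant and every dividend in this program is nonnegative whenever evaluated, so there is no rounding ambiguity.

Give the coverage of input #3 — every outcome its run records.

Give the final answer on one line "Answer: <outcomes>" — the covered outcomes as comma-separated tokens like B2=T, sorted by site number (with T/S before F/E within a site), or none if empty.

Event log for input #3 (d=12, v=15):
  B1->F, B2->T, B3->T, B6->F, B7->T, B8->T, B9->F, B12->T
as a set, this run covers: B1=F, B2=T, B3=T, B6=F, B7=T, B8=T, B9=F, B12=T

Answer: B1=F, B2=T, B3=T, B6=F, B7=T, B8=T, B9=F, B12=T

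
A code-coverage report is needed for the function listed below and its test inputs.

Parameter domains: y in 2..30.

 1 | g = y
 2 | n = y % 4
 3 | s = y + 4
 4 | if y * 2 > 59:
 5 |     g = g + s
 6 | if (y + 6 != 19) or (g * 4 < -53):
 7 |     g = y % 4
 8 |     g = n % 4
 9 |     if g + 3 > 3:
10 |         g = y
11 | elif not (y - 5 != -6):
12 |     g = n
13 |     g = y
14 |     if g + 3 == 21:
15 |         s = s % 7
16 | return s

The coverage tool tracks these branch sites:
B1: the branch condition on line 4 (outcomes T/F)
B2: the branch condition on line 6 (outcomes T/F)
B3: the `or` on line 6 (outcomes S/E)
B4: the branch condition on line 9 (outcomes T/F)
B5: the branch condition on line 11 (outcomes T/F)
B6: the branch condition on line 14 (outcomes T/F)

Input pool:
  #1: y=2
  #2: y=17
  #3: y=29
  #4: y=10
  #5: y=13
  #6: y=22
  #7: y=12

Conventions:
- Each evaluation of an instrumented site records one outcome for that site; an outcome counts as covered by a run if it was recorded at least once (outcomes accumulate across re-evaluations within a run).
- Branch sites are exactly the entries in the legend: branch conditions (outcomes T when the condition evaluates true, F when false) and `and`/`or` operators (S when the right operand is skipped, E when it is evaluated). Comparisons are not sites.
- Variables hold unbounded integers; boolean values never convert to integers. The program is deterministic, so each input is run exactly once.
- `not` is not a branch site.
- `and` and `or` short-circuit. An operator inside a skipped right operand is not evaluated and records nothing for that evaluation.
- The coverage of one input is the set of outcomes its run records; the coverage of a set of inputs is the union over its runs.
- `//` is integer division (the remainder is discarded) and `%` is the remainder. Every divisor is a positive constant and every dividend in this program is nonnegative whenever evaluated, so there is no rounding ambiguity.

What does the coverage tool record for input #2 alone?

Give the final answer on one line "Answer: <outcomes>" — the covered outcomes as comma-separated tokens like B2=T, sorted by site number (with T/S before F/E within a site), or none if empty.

Tracing the run of input #2 (y=17):
  B1->F, B3->S, B2->T, B4->T
distinct outcomes covered: B1=F, B2=T, B3=S, B4=T

Answer: B1=F, B2=T, B3=S, B4=T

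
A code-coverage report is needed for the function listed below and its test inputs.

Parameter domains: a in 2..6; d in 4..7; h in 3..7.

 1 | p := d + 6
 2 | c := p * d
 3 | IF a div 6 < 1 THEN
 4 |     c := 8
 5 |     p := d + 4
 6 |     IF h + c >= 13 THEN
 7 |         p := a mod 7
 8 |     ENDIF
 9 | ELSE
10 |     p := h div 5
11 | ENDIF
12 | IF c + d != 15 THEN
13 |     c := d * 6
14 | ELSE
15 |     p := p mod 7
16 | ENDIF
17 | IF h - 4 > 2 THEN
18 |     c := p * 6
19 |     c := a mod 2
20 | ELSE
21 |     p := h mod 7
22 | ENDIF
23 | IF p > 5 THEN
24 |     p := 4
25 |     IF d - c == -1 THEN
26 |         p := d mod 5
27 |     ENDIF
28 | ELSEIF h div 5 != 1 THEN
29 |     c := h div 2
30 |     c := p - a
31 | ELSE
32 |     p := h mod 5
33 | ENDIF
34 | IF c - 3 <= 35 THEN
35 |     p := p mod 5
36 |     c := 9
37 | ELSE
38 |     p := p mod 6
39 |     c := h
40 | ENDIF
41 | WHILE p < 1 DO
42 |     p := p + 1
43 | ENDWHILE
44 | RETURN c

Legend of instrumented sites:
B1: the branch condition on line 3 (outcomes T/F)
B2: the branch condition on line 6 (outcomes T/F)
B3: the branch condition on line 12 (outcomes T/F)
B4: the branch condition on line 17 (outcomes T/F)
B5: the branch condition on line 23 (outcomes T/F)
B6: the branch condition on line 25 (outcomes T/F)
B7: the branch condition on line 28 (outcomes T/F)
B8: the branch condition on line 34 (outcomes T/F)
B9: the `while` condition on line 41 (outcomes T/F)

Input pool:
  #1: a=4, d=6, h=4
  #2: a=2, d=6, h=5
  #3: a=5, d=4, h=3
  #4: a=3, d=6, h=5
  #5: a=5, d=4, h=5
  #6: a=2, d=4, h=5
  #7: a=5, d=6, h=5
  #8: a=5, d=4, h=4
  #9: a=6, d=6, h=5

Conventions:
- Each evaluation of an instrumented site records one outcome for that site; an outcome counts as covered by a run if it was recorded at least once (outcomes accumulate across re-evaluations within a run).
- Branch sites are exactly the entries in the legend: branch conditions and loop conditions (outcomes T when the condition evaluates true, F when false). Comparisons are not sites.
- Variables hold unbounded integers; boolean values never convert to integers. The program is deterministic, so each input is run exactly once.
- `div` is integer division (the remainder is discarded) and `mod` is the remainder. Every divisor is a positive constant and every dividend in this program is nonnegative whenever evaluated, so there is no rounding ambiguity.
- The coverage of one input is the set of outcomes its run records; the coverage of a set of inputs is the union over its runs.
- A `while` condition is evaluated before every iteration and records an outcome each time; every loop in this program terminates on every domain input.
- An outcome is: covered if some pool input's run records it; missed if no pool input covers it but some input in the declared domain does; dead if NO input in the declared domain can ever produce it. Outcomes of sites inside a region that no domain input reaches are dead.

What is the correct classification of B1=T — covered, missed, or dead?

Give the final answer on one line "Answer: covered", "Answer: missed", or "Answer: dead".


B1=T is recorded by pool input(s) 1, 2, 3, 4, 5, 6, 7, 8 -> covered
Answer: covered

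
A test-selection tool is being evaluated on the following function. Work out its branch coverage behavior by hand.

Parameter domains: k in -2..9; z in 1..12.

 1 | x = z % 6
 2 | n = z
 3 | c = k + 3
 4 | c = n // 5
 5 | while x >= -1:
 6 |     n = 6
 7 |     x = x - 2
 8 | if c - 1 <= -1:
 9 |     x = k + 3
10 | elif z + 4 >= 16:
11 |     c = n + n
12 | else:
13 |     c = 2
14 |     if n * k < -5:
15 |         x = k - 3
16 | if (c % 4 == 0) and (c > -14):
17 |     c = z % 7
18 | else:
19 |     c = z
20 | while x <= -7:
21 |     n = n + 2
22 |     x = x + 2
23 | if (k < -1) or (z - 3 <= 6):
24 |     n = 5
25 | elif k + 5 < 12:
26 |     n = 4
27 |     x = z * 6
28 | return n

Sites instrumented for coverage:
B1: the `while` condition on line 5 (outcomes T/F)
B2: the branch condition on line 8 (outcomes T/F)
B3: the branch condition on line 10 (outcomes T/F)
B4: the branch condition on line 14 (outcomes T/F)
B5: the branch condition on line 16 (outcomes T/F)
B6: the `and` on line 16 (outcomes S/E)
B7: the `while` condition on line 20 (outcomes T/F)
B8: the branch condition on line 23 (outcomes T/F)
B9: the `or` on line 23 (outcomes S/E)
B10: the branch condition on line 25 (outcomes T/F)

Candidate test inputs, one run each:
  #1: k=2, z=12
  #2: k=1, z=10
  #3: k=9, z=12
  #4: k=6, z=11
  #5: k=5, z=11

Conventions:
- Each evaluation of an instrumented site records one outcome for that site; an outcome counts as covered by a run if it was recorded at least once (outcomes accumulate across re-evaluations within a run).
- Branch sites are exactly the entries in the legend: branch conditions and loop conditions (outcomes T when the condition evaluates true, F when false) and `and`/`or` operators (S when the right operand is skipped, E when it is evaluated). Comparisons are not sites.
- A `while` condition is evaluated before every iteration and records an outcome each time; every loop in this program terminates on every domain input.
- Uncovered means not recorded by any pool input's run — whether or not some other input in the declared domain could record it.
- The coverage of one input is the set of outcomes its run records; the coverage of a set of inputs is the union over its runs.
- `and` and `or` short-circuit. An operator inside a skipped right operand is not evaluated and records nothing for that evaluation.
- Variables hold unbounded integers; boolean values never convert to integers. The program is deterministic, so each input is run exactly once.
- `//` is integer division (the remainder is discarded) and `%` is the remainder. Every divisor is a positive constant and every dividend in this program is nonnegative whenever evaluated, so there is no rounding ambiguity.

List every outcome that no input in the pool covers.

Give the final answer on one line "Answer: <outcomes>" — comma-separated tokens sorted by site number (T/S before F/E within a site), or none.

#1 (k=2, z=12) -> B1->T, B1->F, B2->F, B3->T, B6->E, B5->T, B7->F, B9->E, B8->F, B10->T; covered: B1=T, B1=F, B2=F, B3=T, B5=T, B6=E, B7=F, B8=F, B9=E, B10=T
#2 (k=1, z=10) -> B1->T, B1->T, B1->T, B1->F, B2->F, B3->F, B4->F, B6->S, B5->F, B7->F, B9->E, B8->F, B10->T; covered: B1=T, B1=F, B2=F, B3=F, B4=F, B5=F, B6=S, B7=F, B8=F, B9=E, B10=T
#3 (k=9, z=12) -> B1->T, B1->F, B2->F, B3->T, B6->E, B5->T, B7->F, B9->E, B8->F, B10->F; covered: B1=T, B1=F, B2=F, B3=T, B5=T, B6=E, B7=F, B8=F, B9=E, B10=F
#4 (k=6, z=11) -> B1->T, B1->T, B1->T, B1->T, B1->F, B2->F, B3->F, B4->F, B6->S, B5->F, B7->F, B9->E, B8->F, B10->T; covered: B1=T, B1=F, B2=F, B3=F, B4=F, B5=F, B6=S, B7=F, B8=F, B9=E, B10=T
#5 (k=5, z=11) -> B1->T, B1->T, B1->T, B1->T, B1->F, B2->F, B3->F, B4->F, B6->S, B5->F, B7->F, B9->E, B8->F, B10->T; covered: B1=T, B1=F, B2=F, B3=F, B4=F, B5=F, B6=S, B7=F, B8=F, B9=E, B10=T
union over the pool: B1=T, B1=F, B2=F, B3=T, B3=F, B4=F, B5=T, B5=F, B6=S, B6=E, B7=F, B8=F, B9=E, B10=T, B10=F
uncovered (5 of 20): B2=T, B4=T, B7=T, B8=T, B9=S

Answer: B2=T, B4=T, B7=T, B8=T, B9=S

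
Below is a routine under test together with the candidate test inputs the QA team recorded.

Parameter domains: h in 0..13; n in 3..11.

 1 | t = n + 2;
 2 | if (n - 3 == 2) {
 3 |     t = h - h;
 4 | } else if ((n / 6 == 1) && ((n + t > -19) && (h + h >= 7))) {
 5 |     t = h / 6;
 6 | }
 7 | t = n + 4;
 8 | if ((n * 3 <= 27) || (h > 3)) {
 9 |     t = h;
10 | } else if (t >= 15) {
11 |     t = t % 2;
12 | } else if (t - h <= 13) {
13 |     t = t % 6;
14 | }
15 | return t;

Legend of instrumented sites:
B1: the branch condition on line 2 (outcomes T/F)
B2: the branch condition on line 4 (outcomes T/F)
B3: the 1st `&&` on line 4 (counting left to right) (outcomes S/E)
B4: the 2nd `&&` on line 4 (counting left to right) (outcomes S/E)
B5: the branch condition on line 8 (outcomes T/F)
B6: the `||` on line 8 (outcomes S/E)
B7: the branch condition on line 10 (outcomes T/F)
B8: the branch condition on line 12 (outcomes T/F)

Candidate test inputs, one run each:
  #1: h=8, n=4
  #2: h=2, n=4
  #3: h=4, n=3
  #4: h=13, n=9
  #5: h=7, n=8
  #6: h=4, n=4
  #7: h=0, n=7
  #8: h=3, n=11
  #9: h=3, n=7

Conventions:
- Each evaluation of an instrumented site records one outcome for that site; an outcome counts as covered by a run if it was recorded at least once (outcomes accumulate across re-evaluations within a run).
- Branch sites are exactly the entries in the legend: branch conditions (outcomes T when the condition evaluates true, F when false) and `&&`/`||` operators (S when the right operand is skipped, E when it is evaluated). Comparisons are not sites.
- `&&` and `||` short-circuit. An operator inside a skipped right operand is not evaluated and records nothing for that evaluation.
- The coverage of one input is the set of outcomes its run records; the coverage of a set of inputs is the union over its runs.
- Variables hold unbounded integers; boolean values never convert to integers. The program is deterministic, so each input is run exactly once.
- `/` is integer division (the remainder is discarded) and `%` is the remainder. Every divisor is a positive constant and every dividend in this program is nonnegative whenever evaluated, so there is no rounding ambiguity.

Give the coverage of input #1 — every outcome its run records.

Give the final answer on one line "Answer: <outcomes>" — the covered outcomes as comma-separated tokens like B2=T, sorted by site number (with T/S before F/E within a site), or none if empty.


Running input #1 (h=8, n=4), event by event:
  B1->F, B3->S, B2->F, B6->S, B5->T
collecting distinct outcomes: B1=F, B2=F, B3=S, B5=T, B6=S
Answer: B1=F, B2=F, B3=S, B5=T, B6=S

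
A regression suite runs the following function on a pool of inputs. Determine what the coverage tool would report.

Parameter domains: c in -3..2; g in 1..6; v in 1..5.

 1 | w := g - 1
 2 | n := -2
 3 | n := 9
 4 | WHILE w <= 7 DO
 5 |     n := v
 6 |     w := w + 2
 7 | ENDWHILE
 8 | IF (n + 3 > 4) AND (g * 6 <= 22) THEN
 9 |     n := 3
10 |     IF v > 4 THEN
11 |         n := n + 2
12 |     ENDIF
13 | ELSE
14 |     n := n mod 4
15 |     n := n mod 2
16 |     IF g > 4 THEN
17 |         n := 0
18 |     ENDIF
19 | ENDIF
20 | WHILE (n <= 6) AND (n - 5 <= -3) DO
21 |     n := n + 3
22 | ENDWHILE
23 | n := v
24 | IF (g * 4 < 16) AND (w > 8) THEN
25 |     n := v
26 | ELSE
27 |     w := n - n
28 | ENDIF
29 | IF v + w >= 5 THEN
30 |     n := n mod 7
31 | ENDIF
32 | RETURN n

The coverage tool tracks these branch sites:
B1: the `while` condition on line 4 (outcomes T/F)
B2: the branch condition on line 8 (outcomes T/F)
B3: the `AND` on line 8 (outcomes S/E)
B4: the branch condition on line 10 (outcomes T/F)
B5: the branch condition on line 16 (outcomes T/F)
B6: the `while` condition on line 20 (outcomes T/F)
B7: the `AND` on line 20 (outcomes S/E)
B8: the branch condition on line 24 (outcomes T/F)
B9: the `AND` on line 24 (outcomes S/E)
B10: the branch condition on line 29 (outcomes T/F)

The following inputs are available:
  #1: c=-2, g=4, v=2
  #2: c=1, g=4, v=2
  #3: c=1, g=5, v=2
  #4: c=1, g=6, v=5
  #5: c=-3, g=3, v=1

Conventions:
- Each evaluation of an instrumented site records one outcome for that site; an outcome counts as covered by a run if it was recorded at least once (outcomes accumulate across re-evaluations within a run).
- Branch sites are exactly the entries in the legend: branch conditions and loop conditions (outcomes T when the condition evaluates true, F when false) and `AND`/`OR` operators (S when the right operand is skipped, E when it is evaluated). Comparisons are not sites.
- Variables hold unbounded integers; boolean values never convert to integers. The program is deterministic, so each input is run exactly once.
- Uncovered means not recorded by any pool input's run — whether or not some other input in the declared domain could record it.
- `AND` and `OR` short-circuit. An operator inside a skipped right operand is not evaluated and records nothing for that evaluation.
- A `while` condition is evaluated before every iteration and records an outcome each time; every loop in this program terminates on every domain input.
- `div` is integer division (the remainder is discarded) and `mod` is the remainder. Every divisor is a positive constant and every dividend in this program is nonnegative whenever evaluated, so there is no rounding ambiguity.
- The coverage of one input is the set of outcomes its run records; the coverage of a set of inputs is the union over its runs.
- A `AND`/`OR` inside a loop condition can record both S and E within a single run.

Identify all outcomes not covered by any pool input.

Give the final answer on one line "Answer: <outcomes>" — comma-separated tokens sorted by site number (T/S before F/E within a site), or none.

input #1 (c=-2, g=4, v=2): events B1->T, B1->T, B1->T, B1->F, B3->E, B2->F, B5->F, B7->E, B6->T, B7->E, B6->F, B9->S, B8->F, B10->F; covers B1=T, B1=F, B2=F, B3=E, B5=F, B6=T, B6=F, B7=E, B8=F, B9=S, B10=F
input #2 (c=1, g=4, v=2): events B1->T, B1->T, B1->T, B1->F, B3->E, B2->F, B5->F, B7->E, B6->T, B7->E, B6->F, B9->S, B8->F, B10->F; covers B1=T, B1=F, B2=F, B3=E, B5=F, B6=T, B6=F, B7=E, B8=F, B9=S, B10=F
input #3 (c=1, g=5, v=2): events B1->T, B1->T, B1->F, B3->E, B2->F, B5->T, B7->E, B6->T, B7->E, B6->F, B9->S, B8->F, B10->F; covers B1=T, B1=F, B2=F, B3=E, B5=T, B6=T, B6=F, B7=E, B8=F, B9=S, B10=F
input #4 (c=1, g=6, v=5): events B1->T, B1->T, B1->F, B3->E, B2->F, B5->T, B7->E, B6->T, B7->E, B6->F, B9->S, B8->F, B10->T; covers B1=T, B1=F, B2=F, B3=E, B5=T, B6=T, B6=F, B7=E, B8=F, B9=S, B10=T
input #5 (c=-3, g=3, v=1): events B1->T, B1->T, B1->T, B1->F, B3->S, B2->F, B5->F, B7->E, B6->T, B7->E, B6->F, B9->E, B8->F, B10->F; covers B1=T, B1=F, B2=F, B3=S, B5=F, B6=T, B6=F, B7=E, B8=F, B9=E, B10=F
union over the pool: B1=T, B1=F, B2=F, B3=S, B3=E, B5=T, B5=F, B6=T, B6=F, B7=E, B8=F, B9=S, B9=E, B10=T, B10=F
uncovered (5 of 20): B2=T, B4=T, B4=F, B7=S, B8=T

Answer: B2=T, B4=T, B4=F, B7=S, B8=T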